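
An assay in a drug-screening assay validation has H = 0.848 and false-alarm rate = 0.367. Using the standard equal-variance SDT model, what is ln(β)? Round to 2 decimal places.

ln β = -0.47

z(H) = 1.028
z(FA) = -0.340
ln β = −½·[z(H)² − z(FA)²] = −0.5 × (1.057 − 0.116) = -0.4705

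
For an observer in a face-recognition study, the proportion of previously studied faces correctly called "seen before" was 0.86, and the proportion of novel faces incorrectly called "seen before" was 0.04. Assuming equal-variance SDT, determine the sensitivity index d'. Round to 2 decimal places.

z(H) = 1.0803
z(FA) = -1.7507
d' = z(H) − z(FA) = 1.0803 − (-1.7507) = 2.8310

d' = 2.83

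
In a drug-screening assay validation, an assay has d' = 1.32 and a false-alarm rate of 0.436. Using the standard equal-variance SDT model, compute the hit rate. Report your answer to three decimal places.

z(false-alarm rate) = z(0.436) = -0.1611
z(H) = z(FA) + d' = -0.1611 + 1.32 = 1.1589
hit rate = Φ(1.1589) = 0.8768

hit rate = 0.877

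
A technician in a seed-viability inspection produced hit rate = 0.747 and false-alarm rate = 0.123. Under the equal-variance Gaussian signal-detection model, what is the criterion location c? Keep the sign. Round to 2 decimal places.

c = 0.25

Φ⁻¹(0.747) = 0.665, Φ⁻¹(0.123) = -1.160
c = −½·[z(H) + z(FA)] = −0.5 × (0.665 + (-1.160)) = 0.2475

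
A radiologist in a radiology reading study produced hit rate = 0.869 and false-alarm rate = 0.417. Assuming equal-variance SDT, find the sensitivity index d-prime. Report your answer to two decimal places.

z(0.869) = 1.1217, z(0.417) = -0.2096
d' = z(H) − z(FA) = 1.1217 − (-0.2096) = 1.3313

d-prime = 1.33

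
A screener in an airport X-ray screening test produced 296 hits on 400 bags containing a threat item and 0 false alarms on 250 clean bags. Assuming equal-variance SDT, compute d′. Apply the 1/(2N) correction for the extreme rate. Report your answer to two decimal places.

The false-alarm rate is 0/250 = 0, so apply the 1/(2N) correction: FA → 1/(2·250) = 0.00200.
z(H) = z(0.74000) = 0.643
z(FA) = z(0.00200) = -2.878
d' = 0.643 − (-2.878) = 3.521

d′ = 3.52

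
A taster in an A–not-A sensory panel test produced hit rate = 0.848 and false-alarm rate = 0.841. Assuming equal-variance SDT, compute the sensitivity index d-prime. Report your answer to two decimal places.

d-prime = 0.03

z(0.848) = 1.028, z(0.841) = 0.999
d' = z(H) − z(FA) = 1.028 − 0.999 = 0.029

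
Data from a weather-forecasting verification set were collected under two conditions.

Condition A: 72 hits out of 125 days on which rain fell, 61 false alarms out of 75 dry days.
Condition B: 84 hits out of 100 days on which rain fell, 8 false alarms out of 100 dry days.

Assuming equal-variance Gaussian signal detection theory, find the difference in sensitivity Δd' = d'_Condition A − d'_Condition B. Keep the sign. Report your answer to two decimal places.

Condition A: z(0.5760) = 0.192, z(0.8133) = 0.890, d' = -0.698
Condition B: z(0.8400) = 0.994, z(0.0800) = -1.405, d' = 2.399
Δd' = d'_Condition A − d'_Condition B = -0.698 − 2.399 = -3.097
Condition B has the higher sensitivity.

Δd' = -3.10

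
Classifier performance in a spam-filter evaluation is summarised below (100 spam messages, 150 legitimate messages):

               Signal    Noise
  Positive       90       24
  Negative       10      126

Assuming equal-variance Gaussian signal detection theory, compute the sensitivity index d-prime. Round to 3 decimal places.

H = 90/100 = 0.9000
FA = 24/150 = 0.1600
Φ⁻¹(H) = Φ⁻¹(0.9000) = 1.2816
Φ⁻¹(FA) = Φ⁻¹(0.1600) = -0.9945
d' = z(H) − z(FA) = 1.2816 − (-0.9945) = 2.2761

d-prime = 2.276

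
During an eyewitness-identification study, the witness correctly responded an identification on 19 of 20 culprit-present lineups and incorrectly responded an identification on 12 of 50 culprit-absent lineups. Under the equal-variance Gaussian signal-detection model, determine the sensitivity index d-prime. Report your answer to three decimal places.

H = 19/20 = 0.9500
FA = 12/50 = 0.2400
Φ⁻¹(H) = 1.6449
Φ⁻¹(FA) = -0.7063
d' = z(H) − z(FA) = 1.6449 − (-0.7063) = 2.3512

d-prime = 2.351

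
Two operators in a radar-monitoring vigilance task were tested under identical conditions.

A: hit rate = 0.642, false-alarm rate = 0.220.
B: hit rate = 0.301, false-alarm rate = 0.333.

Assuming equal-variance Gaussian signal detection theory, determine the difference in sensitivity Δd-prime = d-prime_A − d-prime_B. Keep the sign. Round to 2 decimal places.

A: z(0.642) = 0.364, z(0.220) = -0.772, d' = 1.136
B: z(0.301) = -0.522, z(0.333) = -0.432, d' = -0.090
Δd' = d'_A − d'_B = 1.136 − (-0.090) = 1.226
A has the higher sensitivity.

Δd-prime = 1.23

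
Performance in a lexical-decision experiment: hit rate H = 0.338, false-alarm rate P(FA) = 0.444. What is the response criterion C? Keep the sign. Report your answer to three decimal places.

z(H) = z(0.338) = -0.4179
z(FA) = z(0.444) = -0.1408
c = −½·[z(H) + z(FA)] = −0.5 × (-0.4179 + (-0.1408)) = 0.27935

C = 0.279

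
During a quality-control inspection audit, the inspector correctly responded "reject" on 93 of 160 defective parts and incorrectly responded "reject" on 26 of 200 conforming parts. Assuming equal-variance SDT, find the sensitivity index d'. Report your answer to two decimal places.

d' = 1.33

H = 93/160 = 0.5813
FA = 26/200 = 0.1300
z(H) = 0.2052
z(FA) = -1.1264
d' = z(H) − z(FA) = 0.2052 − (-1.1264) = 1.3316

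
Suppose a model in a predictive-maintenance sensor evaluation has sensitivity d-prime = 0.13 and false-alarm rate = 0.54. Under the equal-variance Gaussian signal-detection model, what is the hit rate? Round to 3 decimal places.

z(false-alarm rate) = z(0.54) = 0.1004
z(H) = z(FA) + d' = 0.1004 + 0.13 = 0.2304
hit rate = Φ(0.2304) = 0.5911

hit rate = 0.591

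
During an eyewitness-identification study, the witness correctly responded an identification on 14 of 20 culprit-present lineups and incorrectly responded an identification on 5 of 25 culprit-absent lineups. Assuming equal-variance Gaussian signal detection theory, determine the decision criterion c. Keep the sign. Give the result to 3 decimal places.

H = 14/20 = 0.7000
FA = 5/25 = 0.2000
z(H) = 0.5244
z(FA) = -0.8416
c = −½·[z(H) + z(FA)] = −0.5 × (0.5244 + (-0.8416)) = 0.1586

c = 0.159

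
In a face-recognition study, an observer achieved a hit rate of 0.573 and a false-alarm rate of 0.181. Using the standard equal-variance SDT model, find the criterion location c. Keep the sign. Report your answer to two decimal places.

c = 0.36

Φ⁻¹(H) = 0.184
Φ⁻¹(FA) = -0.912
c = −½·[z(H) + z(FA)] = −0.5 × (0.184 + (-0.912)) = 0.364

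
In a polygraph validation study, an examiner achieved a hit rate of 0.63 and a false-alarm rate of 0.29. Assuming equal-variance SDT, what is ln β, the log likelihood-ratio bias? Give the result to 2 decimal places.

z(H) = 0.332
z(FA) = -0.553
ln β = −½·[z(H)² − z(FA)²] = −0.5 × (0.110 − 0.306) = 0.098

ln β = 0.10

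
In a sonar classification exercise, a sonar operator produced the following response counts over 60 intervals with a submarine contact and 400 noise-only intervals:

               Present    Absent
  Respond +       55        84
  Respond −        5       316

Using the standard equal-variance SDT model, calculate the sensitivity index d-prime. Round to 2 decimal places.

H = 55/60 = 0.9167
FA = 84/400 = 0.2100
z(0.9167) = 1.383, z(0.2100) = -0.806
d' = z(H) − z(FA) = 1.383 − (-0.806) = 2.189

d-prime = 2.19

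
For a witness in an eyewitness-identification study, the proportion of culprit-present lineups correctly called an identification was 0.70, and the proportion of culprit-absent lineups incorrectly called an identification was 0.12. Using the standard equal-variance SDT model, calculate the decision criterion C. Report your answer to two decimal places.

Φ⁻¹(0.70) = 0.5244, Φ⁻¹(0.12) = -1.1750
c = −½·[z(H) + z(FA)] = −0.5 × (0.5244 + (-1.1750)) = 0.3253
c > 0: the witness has a conservative response bias.

C = 0.33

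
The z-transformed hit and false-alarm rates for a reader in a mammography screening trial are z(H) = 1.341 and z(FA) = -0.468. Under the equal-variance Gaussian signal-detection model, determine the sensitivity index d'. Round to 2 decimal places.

d' = z(H) − z(FA) = 1.341 − (-0.468) = 1.809

d' = 1.81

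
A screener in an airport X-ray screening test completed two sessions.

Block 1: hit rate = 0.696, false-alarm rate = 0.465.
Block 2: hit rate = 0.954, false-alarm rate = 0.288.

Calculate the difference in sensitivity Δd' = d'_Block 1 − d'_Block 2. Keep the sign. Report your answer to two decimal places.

Block 1: z(0.696) = 0.513, z(0.465) = -0.088, d' = 0.601
Block 2: z(0.954) = 1.685, z(0.288) = -0.559, d' = 2.244
Δd' = d'_Block 1 − d'_Block 2 = 0.601 − 2.244 = -1.643
Block 2 has the higher sensitivity.

Δd' = -1.64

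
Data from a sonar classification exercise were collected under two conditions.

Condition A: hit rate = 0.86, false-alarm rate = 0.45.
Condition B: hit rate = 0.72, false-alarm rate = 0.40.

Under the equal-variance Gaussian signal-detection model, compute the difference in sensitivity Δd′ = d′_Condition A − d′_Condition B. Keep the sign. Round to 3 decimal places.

Δd′ = 0.370

Condition A: z(0.86) = 1.0803, z(0.45) = -0.1257, d' = 1.2060
Condition B: z(0.72) = 0.5828, z(0.40) = -0.2533, d' = 0.8361
Δd' = d'_Condition A − d'_Condition B = 1.2060 − 0.8361 = 0.3699
Condition A has the higher sensitivity.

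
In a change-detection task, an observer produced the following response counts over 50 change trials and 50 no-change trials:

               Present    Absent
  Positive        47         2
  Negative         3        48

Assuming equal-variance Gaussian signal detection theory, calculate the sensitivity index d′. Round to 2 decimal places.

H = 47/50 = 0.9400
FA = 2/50 = 0.0400
Φ⁻¹(H) = Φ⁻¹(0.9400) = 1.555
Φ⁻¹(FA) = Φ⁻¹(0.0400) = -1.751
d' = z(H) − z(FA) = 1.555 − (-1.751) = 3.306

d′ = 3.31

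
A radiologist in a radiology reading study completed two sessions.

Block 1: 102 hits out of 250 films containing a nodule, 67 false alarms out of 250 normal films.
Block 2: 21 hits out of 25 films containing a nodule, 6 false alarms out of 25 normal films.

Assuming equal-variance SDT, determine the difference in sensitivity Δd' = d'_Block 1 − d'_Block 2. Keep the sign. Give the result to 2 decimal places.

Δd' = -1.31

Block 1: z(0.4080) = -0.233, z(0.2680) = -0.619, d' = 0.386
Block 2: z(0.8400) = 0.994, z(0.2400) = -0.706, d' = 1.700
Δd' = d'_Block 1 − d'_Block 2 = 0.386 − 1.700 = -1.314
Block 2 has the higher sensitivity.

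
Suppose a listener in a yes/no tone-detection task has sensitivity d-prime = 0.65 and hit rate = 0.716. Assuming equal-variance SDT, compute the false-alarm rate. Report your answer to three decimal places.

z(hit rate) = z(0.716) = 0.5710
z(FA) = z(H) − d' = 0.5710 − 0.65 = -0.0790
false-alarm rate = Φ(-0.0790) = 0.4685

false-alarm rate = 0.469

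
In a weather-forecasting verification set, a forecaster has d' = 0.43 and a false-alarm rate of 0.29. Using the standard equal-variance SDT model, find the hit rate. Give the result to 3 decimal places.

z(false-alarm rate) = z(0.29) = -0.5534
z(H) = z(FA) + d' = -0.5534 + 0.43 = -0.1234
hit rate = Φ(-0.1234) = 0.4509

hit rate = 0.451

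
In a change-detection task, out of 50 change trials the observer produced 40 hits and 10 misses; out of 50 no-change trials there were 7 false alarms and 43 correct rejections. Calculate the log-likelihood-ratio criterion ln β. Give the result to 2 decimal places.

H = 40/50 = 0.8000
FA = 7/50 = 0.1400
z(0.8000) = 0.842, z(0.1400) = -1.080
ln β = −½·[z(H)² − z(FA)²] = −0.5 × (0.709 − 1.166) = 0.2285

ln β = 0.23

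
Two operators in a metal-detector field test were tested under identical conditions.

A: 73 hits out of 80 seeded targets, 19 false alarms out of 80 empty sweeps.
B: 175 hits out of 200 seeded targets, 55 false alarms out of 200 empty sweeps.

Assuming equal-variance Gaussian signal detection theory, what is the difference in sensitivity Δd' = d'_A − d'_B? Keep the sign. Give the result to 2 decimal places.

Δd' = 0.32

A: z(0.9125) = 1.356, z(0.2375) = -0.714, d' = 2.070
B: z(0.8750) = 1.150, z(0.2750) = -0.598, d' = 1.748
Δd' = d'_A − d'_B = 2.070 − 1.748 = 0.322
A has the higher sensitivity.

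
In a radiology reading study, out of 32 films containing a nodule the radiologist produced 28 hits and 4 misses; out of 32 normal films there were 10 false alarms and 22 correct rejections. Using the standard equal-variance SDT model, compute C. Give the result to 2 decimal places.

H = 28/32 = 0.8750
FA = 10/32 = 0.3125
z(H) = z(0.8750) = 1.1503
z(FA) = z(0.3125) = -0.4888
c = −½·[z(H) + z(FA)] = −0.5 × (1.1503 + (-0.4888)) = -0.33075

C = -0.33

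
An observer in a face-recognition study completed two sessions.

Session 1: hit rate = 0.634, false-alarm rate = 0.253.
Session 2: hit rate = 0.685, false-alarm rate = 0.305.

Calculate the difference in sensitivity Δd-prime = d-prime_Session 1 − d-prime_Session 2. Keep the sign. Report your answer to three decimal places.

Session 1: z(0.634) = 0.3425, z(0.253) = -0.6651, d' = 1.0076
Session 2: z(0.685) = 0.4817, z(0.305) = -0.5101, d' = 0.9918
Δd' = d'_Session 1 − d'_Session 2 = 1.0076 − 0.9918 = 0.0158
Session 1 has the higher sensitivity.

Δd-prime = 0.016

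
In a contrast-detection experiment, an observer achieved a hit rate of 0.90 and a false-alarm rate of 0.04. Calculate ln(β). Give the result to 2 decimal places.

z(H) = z(0.90) = 1.282
z(FA) = z(0.04) = -1.751
ln β = −½·[z(H)² − z(FA)²] = −0.5 × (1.644 − 3.066) = 0.711

ln β = 0.71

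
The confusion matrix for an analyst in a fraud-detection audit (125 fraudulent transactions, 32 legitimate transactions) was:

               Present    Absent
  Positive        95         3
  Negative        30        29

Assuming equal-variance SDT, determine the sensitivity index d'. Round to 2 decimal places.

d' = 2.02

H = 95/125 = 0.7600
FA = 3/32 = 0.0938
Φ⁻¹(H) = Φ⁻¹(0.7600) = 0.7063
Φ⁻¹(FA) = Φ⁻¹(0.0938) = -1.3177
d' = z(H) − z(FA) = 0.7063 − (-1.3177) = 2.0240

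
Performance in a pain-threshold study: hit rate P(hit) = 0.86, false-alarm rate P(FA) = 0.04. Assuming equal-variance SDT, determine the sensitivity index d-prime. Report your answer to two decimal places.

z(H) = z(0.86) = 1.080
z(FA) = z(0.04) = -1.751
d' = z(H) − z(FA) = 1.080 − (-1.751) = 2.831

d-prime = 2.83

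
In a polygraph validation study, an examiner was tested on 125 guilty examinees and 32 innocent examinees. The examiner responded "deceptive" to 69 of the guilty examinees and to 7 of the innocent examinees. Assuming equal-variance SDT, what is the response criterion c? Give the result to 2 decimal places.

c = 0.32

H = 69/125 = 0.5520
FA = 7/32 = 0.2188
z(H) = 0.131
z(FA) = -0.776
c = −½·[z(H) + z(FA)] = −0.5 × (0.131 + (-0.776)) = 0.3225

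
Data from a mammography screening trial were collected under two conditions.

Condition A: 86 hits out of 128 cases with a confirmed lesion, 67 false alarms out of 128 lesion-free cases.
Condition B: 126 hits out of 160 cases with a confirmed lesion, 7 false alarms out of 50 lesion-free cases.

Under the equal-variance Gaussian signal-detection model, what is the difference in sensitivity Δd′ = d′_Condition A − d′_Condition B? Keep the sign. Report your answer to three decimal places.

Condition A: z(0.6719) = 0.4452, z(0.5234) = 0.0587, d' = 0.3865
Condition B: z(0.7875) = 0.7978, z(0.1400) = -1.0803, d' = 1.8781
Δd' = d'_Condition A − d'_Condition B = 0.3865 − 1.8781 = -1.4916
Condition B has the higher sensitivity.

Δd′ = -1.492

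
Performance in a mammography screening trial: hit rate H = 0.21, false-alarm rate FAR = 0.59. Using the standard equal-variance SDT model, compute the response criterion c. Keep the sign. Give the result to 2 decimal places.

Φ⁻¹(H) = Φ⁻¹(0.21) = -0.806
Φ⁻¹(FA) = Φ⁻¹(0.59) = 0.228
c = −½·[z(H) + z(FA)] = −0.5 × (-0.806 + 0.228) = 0.289
c > 0: the reader has a conservative response bias.

c = 0.29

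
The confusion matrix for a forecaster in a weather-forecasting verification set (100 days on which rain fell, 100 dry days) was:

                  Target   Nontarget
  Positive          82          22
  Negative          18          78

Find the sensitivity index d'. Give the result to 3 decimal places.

d' = 1.688

H = 82/100 = 0.8200
FA = 22/100 = 0.2200
Φ⁻¹(H) = 0.9154
Φ⁻¹(FA) = -0.7722
d' = z(H) − z(FA) = 0.9154 − (-0.7722) = 1.6876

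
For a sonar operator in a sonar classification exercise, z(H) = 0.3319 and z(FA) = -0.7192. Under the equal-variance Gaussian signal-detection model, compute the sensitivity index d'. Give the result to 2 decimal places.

d' = 1.05

d' = z(H) − z(FA) = 0.3319 − (-0.7192) = 1.0511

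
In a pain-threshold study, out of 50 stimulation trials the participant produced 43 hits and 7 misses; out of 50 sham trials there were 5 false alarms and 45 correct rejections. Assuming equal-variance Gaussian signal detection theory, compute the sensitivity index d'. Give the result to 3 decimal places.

d' = 2.362

H = 43/50 = 0.8600
FA = 5/50 = 0.1000
Φ⁻¹(H) = Φ⁻¹(0.8600) = 1.0803
Φ⁻¹(FA) = Φ⁻¹(0.1000) = -1.2816
d' = z(H) − z(FA) = 1.0803 − (-1.2816) = 2.3619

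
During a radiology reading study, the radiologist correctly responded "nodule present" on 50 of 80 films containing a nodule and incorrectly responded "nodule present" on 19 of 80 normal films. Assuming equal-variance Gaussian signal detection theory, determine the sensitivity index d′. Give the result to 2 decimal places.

d′ = 1.03

H = 50/80 = 0.6250
FA = 19/80 = 0.2375
z(H) = z(0.6250) = 0.319
z(FA) = z(0.2375) = -0.714
d' = z(H) − z(FA) = 0.319 − (-0.714) = 1.033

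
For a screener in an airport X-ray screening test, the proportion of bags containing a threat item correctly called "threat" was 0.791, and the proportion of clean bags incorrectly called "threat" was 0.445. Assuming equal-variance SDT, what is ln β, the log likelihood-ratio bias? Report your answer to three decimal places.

Φ⁻¹(H) = Φ⁻¹(0.791) = 0.8099
Φ⁻¹(FA) = Φ⁻¹(0.445) = -0.1383
ln β = −½·[z(H)² − z(FA)²] = −0.5 × (0.6559 − 0.0191) = -0.3184

ln β = -0.318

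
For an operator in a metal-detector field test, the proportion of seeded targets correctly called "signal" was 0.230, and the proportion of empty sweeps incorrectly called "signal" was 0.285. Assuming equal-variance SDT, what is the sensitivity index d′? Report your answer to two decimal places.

d′ = -0.17

z(H) = z(0.230) = -0.739
z(FA) = z(0.285) = -0.568
d' = z(H) − z(FA) = -0.739 − (-0.568) = -0.171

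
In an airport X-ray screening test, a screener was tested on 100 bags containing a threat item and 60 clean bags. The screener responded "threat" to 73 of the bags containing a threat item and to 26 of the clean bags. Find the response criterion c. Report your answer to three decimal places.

c = -0.222

H = 73/100 = 0.7300
FA = 26/60 = 0.4333
Φ⁻¹(H) = 0.6128
Φ⁻¹(FA) = -0.1680
c = −½·[z(H) + z(FA)] = −0.5 × (0.6128 + (-0.1680)) = -0.2224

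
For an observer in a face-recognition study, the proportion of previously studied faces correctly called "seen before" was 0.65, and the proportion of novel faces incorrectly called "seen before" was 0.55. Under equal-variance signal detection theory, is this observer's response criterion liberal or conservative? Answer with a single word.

liberal

z(H) = 0.385, z(FA) = 0.126
c = −½·(z(H) + z(FA)) = -0.2555
c < 0 → liberal criterion (biased toward responding “yes”).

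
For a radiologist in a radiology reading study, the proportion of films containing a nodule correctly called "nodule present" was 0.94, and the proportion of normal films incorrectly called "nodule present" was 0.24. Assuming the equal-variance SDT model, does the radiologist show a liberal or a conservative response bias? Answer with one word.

z(H) = 1.555, z(FA) = -0.706
c = −½·(z(H) + z(FA)) = -0.4245
c < 0 → liberal criterion (biased toward responding “yes”).

liberal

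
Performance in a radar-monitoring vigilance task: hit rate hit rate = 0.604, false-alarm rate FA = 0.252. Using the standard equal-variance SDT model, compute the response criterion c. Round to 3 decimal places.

Φ⁻¹(H) = Φ⁻¹(0.604) = 0.2637
Φ⁻¹(FA) = Φ⁻¹(0.252) = -0.6682
c = −½·[z(H) + z(FA)] = −0.5 × (0.2637 + (-0.6682)) = 0.20225

c = 0.202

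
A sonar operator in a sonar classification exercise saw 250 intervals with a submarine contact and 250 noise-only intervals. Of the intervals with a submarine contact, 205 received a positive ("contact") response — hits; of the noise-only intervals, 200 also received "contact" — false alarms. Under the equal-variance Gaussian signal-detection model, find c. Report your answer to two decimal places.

c = -0.88

H = 205/250 = 0.8200
FA = 200/250 = 0.8000
z(H) = z(0.8200) = 0.9154
z(FA) = z(0.8000) = 0.8416
c = −½·[z(H) + z(FA)] = −0.5 × (0.9154 + 0.8416) = -0.8785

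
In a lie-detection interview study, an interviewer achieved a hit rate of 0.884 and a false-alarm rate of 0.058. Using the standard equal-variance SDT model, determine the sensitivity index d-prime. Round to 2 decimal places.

d-prime = 2.77

Φ⁻¹(0.884) = 1.195, Φ⁻¹(0.058) = -1.572
d' = z(H) − z(FA) = 1.195 − (-1.572) = 2.767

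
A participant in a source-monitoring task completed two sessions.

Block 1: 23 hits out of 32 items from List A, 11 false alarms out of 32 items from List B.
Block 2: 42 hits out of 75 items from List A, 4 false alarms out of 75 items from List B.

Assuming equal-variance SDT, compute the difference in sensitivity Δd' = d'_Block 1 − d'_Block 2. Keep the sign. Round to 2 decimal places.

Block 1: z(0.7188) = 0.579, z(0.3438) = -0.402, d' = 0.981
Block 2: z(0.5600) = 0.151, z(0.0533) = -1.614, d' = 1.765
Δd' = d'_Block 1 − d'_Block 2 = 0.981 − 1.765 = -0.784
Block 2 has the higher sensitivity.

Δd' = -0.78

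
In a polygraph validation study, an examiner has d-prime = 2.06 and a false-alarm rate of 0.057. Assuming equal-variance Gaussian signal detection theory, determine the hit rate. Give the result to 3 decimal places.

hit rate = 0.684

z(false-alarm rate) = z(0.057) = -1.5805
z(H) = z(FA) + d' = -1.5805 + 2.06 = 0.4795
hit rate = Φ(0.4795) = 0.6842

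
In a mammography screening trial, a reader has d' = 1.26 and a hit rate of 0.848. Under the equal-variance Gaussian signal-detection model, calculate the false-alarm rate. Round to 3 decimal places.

z(hit rate) = z(0.848) = 1.0279
z(FA) = z(H) − d' = 1.0279 − 1.26 = -0.2321
false-alarm rate = Φ(-0.2321) = 0.4082

false-alarm rate = 0.408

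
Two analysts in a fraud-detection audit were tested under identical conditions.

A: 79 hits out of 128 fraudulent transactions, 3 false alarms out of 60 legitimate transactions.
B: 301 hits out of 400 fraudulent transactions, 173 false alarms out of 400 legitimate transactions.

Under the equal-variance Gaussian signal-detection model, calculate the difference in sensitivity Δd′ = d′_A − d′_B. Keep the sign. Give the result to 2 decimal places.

Δd′ = 1.09

A: z(0.6172) = 0.298, z(0.0500) = -1.645, d' = 1.943
B: z(0.7525) = 0.682, z(0.4325) = -0.170, d' = 0.852
Δd' = d'_A − d'_B = 1.943 − 0.852 = 1.091
A has the higher sensitivity.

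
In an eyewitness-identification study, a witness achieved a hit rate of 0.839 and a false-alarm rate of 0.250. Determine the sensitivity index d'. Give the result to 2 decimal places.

d' = 1.66

Φ⁻¹(H) = Φ⁻¹(0.839) = 0.990
Φ⁻¹(FA) = Φ⁻¹(0.250) = -0.674
d' = z(H) − z(FA) = 0.990 − (-0.674) = 1.664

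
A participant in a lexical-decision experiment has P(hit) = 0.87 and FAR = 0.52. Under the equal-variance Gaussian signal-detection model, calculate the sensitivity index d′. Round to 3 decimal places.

z(H) = 1.1264
z(FA) = 0.0502
d' = z(H) − z(FA) = 1.1264 − 0.0502 = 1.0762

d′ = 1.076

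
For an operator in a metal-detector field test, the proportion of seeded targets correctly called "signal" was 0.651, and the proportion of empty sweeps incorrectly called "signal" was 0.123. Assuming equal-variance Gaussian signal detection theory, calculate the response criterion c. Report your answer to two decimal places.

Φ⁻¹(H) = Φ⁻¹(0.651) = 0.388
Φ⁻¹(FA) = Φ⁻¹(0.123) = -1.160
c = −½·[z(H) + z(FA)] = −0.5 × (0.388 + (-1.160)) = 0.386
c > 0: the operator has a conservative response bias.

c = 0.39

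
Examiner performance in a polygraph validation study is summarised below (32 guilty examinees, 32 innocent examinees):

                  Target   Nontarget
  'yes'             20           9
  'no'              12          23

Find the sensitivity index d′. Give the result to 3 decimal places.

d′ = 0.898

H = 20/32 = 0.6250
FA = 9/32 = 0.2812
z(0.6250) = 0.3186, z(0.2812) = -0.5793
d' = z(H) − z(FA) = 0.3186 − (-0.5793) = 0.8979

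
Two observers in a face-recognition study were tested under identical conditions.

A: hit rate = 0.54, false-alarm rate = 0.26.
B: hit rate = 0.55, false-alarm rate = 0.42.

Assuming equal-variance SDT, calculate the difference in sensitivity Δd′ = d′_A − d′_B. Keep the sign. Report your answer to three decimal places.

Δd′ = 0.416

A: z(0.54) = 0.1004, z(0.26) = -0.6433, d' = 0.7437
B: z(0.55) = 0.1257, z(0.42) = -0.2019, d' = 0.3276
Δd' = d'_A − d'_B = 0.7437 − 0.3276 = 0.4161
A has the higher sensitivity.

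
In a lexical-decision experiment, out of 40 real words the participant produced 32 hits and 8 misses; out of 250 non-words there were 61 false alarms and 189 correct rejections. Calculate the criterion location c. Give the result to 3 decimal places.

c = -0.074

H = 32/40 = 0.8000
FA = 61/250 = 0.2440
z(0.8000) = 0.8416, z(0.2440) = -0.6935
c = −½·[z(H) + z(FA)] = −0.5 × (0.8416 + (-0.6935)) = -0.07405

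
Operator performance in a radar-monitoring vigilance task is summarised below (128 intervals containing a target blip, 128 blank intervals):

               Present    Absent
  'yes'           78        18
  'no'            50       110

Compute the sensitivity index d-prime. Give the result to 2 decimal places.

H = 78/128 = 0.6094
FA = 18/128 = 0.1406
z(H) = z(0.6094) = 0.278
z(FA) = z(0.1406) = -1.078
d' = z(H) − z(FA) = 0.278 − (-1.078) = 1.356

d-prime = 1.36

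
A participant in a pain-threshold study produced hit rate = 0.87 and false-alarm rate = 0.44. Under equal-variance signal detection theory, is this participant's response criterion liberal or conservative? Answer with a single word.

z(H) = 1.126, z(FA) = -0.151
c = −½·(z(H) + z(FA)) = -0.4875
c < 0 → liberal criterion (biased toward responding “yes”).

liberal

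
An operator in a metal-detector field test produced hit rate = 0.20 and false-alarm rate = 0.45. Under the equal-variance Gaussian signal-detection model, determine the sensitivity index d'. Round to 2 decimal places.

d' = -0.72

Φ⁻¹(0.20) = -0.8416, Φ⁻¹(0.45) = -0.1257
d' = z(H) − z(FA) = -0.8416 − (-0.1257) = -0.7159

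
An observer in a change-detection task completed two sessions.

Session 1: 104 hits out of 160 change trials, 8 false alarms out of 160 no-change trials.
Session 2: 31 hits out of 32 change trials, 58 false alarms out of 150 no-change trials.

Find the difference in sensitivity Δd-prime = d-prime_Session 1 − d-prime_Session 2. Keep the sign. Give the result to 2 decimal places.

Δd-prime = -0.12

Session 1: z(0.6500) = 0.385, z(0.0500) = -1.645, d' = 2.030
Session 2: z(0.9688) = 1.863, z(0.3867) = -0.288, d' = 2.151
Δd' = d'_Session 1 − d'_Session 2 = 2.030 − 2.151 = -0.121
Session 2 has the higher sensitivity.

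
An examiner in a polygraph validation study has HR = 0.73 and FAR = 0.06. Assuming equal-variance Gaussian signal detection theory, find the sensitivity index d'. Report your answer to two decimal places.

z(H) = 0.6128
z(FA) = -1.5548
d' = z(H) − z(FA) = 0.6128 − (-1.5548) = 2.1676

d' = 2.17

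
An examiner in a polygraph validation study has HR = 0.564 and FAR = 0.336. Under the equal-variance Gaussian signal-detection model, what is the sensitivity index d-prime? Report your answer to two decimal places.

d-prime = 0.58

z(0.564) = 0.1611, z(0.336) = -0.4234
d' = z(H) − z(FA) = 0.1611 − (-0.4234) = 0.5845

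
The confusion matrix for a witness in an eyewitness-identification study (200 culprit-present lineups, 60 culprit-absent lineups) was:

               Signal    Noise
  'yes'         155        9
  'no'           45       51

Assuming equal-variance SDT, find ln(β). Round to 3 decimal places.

ln β = 0.252

H = 155/200 = 0.7750
FA = 9/60 = 0.1500
Φ⁻¹(H) = Φ⁻¹(0.7750) = 0.7554
Φ⁻¹(FA) = Φ⁻¹(0.1500) = -1.0364
ln β = −½·[z(H)² − z(FA)²] = −0.5 × (0.5706 − 1.0741) = 0.25175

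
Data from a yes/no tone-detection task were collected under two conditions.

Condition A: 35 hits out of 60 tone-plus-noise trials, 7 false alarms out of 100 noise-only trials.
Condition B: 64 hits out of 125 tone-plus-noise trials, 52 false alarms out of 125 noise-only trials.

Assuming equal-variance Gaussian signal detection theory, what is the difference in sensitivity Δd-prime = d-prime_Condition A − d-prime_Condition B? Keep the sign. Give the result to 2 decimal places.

Condition A: z(0.5833) = 0.210, z(0.0700) = -1.476, d' = 1.686
Condition B: z(0.5120) = 0.030, z(0.4160) = -0.212, d' = 0.242
Δd' = d'_Condition A − d'_Condition B = 1.686 − 0.242 = 1.444
Condition A has the higher sensitivity.

Δd-prime = 1.44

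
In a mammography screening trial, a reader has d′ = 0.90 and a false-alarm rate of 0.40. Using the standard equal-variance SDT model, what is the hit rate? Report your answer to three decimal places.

z(false-alarm rate) = z(0.40) = -0.2533
z(H) = z(FA) + d' = -0.2533 + 0.90 = 0.6467
hit rate = Φ(0.6467) = 0.7411

hit rate = 0.741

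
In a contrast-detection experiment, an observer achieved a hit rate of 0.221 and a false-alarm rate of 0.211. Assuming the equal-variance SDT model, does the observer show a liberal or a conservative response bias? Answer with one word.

conservative

z(H) = -0.769, z(FA) = -0.803
c = −½·(z(H) + z(FA)) = 0.786
c > 0 → conservative criterion (biased toward responding “no”).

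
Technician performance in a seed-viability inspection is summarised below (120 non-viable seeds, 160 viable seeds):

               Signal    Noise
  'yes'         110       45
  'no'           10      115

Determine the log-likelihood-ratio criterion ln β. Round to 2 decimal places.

H = 110/120 = 0.9167
FA = 45/160 = 0.2812
z(H) = 1.383
z(FA) = -0.579
ln β = −½·[z(H)² − z(FA)²] = −0.5 × (1.913 − 0.335) = -0.789

ln β = -0.79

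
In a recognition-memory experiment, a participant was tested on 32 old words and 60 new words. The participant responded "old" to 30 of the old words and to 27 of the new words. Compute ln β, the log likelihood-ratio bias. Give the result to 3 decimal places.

H = 30/32 = 0.9375
FA = 27/60 = 0.4500
z(0.9375) = 1.5341, z(0.4500) = -0.1257
ln β = −½·[z(H)² − z(FA)²] = −0.5 × (2.3535 − 0.0158) = -1.16885

ln β = -1.169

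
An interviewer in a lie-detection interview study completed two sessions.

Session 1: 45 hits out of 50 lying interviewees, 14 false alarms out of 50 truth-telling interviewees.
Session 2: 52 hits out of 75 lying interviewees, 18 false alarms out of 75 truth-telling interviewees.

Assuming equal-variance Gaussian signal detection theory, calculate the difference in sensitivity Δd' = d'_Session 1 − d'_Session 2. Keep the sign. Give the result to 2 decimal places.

Session 1: z(0.9000) = 1.282, z(0.2800) = -0.583, d' = 1.865
Session 2: z(0.6933) = 0.505, z(0.2400) = -0.706, d' = 1.211
Δd' = d'_Session 1 − d'_Session 2 = 1.865 − 1.211 = 0.654
Session 1 has the higher sensitivity.

Δd' = 0.65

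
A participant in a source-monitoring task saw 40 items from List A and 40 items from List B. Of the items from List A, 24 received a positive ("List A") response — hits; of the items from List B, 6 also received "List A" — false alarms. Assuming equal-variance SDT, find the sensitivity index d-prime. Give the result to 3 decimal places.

d-prime = 1.290

H = 24/40 = 0.6000
FA = 6/40 = 0.1500
z(H) = z(0.6000) = 0.2533
z(FA) = z(0.1500) = -1.0364
d' = z(H) − z(FA) = 0.2533 − (-1.0364) = 1.2897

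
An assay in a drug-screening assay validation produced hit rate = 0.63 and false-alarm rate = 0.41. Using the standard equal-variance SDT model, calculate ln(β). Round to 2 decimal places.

ln β = -0.03

Φ⁻¹(H) = 0.332
Φ⁻¹(FA) = -0.228
ln β = −½·[z(H)² − z(FA)²] = −0.5 × (0.110 − 0.052) = -0.029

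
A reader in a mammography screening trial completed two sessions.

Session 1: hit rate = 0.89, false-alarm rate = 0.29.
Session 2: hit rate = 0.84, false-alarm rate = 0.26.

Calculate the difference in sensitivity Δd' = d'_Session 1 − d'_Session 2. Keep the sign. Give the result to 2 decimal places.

Δd' = 0.14

Session 1: z(0.89) = 1.227, z(0.29) = -0.553, d' = 1.780
Session 2: z(0.84) = 0.994, z(0.26) = -0.643, d' = 1.637
Δd' = d'_Session 1 − d'_Session 2 = 1.780 − 1.637 = 0.143
Session 1 has the higher sensitivity.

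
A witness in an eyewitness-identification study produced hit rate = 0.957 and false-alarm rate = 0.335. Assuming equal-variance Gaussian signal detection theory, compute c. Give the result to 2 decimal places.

z(0.957) = 1.7169, z(0.335) = -0.4261
c = −½·[z(H) + z(FA)] = −0.5 × (1.7169 + (-0.4261)) = -0.6454
c < 0: the witness has a liberal response bias.

c = -0.65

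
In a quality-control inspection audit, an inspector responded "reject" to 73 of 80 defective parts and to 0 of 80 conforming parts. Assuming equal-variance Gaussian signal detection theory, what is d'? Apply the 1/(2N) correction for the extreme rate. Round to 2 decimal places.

The false-alarm rate is 0/80 = 0, so apply the 1/(2N) correction: FA → 1/(2·80) = 0.00625.
z(H) = z(0.91250) = 1.356
z(FA) = z(0.00625) = -2.498
d' = 1.356 − (-2.498) = 3.854

d' = 3.85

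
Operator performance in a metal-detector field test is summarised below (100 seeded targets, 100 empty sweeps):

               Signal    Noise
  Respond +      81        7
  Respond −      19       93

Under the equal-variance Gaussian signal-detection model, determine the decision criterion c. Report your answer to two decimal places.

H = 81/100 = 0.8100
FA = 7/100 = 0.0700
z(H) = 0.878
z(FA) = -1.476
c = −½·[z(H) + z(FA)] = −0.5 × (0.878 + (-1.476)) = 0.299
c > 0: the operator has a conservative response bias.

c = 0.30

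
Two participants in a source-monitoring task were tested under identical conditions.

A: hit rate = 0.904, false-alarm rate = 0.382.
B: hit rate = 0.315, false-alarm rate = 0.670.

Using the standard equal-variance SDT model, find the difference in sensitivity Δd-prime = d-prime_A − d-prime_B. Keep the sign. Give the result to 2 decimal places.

Δd-prime = 2.53

A: z(0.904) = 1.305, z(0.382) = -0.300, d' = 1.605
B: z(0.315) = -0.482, z(0.670) = 0.440, d' = -0.922
Δd' = d'_A − d'_B = 1.605 − (-0.922) = 2.527
A has the higher sensitivity.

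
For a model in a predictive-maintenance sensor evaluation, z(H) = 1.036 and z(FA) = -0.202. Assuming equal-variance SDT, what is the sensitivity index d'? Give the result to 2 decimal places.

d' = 1.24

d' = z(H) − z(FA) = 1.036 − (-0.202) = 1.238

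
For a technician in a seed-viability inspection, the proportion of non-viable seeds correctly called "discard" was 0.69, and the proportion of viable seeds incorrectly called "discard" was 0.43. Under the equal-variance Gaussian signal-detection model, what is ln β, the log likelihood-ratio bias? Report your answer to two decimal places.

ln β = -0.11

z(H) = z(0.69) = 0.496
z(FA) = z(0.43) = -0.176
ln β = −½·[z(H)² − z(FA)²] = −0.5 × (0.246 − 0.031) = -0.1075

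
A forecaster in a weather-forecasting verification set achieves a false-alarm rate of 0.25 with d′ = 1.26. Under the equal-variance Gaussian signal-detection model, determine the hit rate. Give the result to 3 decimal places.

hit rate = 0.721

z(false-alarm rate) = z(0.25) = -0.6745
z(H) = z(FA) + d' = -0.6745 + 1.26 = 0.5855
hit rate = Φ(0.5855) = 0.7209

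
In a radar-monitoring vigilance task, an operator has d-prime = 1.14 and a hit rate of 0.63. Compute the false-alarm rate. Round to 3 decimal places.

z(hit rate) = z(0.63) = 0.3319
z(FA) = z(H) − d' = 0.3319 − 1.14 = -0.8081
false-alarm rate = Φ(-0.8081) = 0.2095

false-alarm rate = 0.210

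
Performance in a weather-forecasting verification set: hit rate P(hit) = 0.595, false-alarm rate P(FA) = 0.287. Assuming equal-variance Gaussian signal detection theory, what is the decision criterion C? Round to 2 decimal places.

z(H) = 0.240
z(FA) = -0.562
c = −½·[z(H) + z(FA)] = −0.5 × (0.240 + (-0.562)) = 0.161

C = 0.16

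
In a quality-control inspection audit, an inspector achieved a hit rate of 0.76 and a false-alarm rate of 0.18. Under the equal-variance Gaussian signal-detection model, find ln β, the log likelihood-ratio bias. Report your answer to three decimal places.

ln β = 0.170

z(H) = z(0.76) = 0.7063
z(FA) = z(0.18) = -0.9154
ln β = −½·[z(H)² − z(FA)²] = −0.5 × (0.4989 − 0.8380) = 0.16955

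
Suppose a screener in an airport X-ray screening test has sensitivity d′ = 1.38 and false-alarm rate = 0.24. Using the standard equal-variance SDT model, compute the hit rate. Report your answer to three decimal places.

z(false-alarm rate) = z(0.24) = -0.7063
z(H) = z(FA) + d' = -0.7063 + 1.38 = 0.6737
hit rate = Φ(0.6737) = 0.7497

hit rate = 0.750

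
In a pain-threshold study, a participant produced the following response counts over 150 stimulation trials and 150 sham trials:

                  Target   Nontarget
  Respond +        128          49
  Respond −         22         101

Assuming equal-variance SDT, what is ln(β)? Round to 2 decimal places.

ln β = -0.45

H = 128/150 = 0.8533
FA = 49/150 = 0.3267
z(H) = z(0.8533) = 1.051
z(FA) = z(0.3267) = -0.449
ln β = −½·[z(H)² − z(FA)²] = −0.5 × (1.105 − 0.202) = -0.4515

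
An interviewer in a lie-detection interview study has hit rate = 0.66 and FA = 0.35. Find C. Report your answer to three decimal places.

z(0.66) = 0.4125, z(0.35) = -0.3853
c = −½·[z(H) + z(FA)] = −0.5 × (0.4125 + (-0.3853)) = -0.0136

C = -0.014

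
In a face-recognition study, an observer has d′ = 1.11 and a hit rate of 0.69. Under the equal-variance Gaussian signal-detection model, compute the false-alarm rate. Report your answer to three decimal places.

z(hit rate) = z(0.69) = 0.4959
z(FA) = z(H) − d' = 0.4959 − 1.11 = -0.6141
false-alarm rate = Φ(-0.6141) = 0.2696

false-alarm rate = 0.270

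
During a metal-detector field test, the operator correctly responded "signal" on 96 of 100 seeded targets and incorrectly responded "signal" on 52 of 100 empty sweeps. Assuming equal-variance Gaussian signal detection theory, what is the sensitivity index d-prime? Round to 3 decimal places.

d-prime = 1.701

H = 96/100 = 0.9600
FA = 52/100 = 0.5200
z(H) = z(0.9600) = 1.7507
z(FA) = z(0.5200) = 0.0502
d' = z(H) − z(FA) = 1.7507 − 0.0502 = 1.7005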